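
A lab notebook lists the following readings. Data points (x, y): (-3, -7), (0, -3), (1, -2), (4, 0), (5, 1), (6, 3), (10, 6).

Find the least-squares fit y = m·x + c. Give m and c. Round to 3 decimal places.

m = 0.974, c = -3.487

Compute the Gram sums: Σx·x = 187, Σx = 23, Σ1 = 7.
Right-hand side: Σx·y = 102, Σy = -2.
So AᵀA·[m, c]ᵀ = Aᵀy: [[187, 23]; [23, 7]]·[m, c]ᵀ = [102, -2]ᵀ.
Δ = 187·7 − 23² = 780.
m = (102·7 − 23·(-2))/780 = 38/39; c = (187·(-2) − 23·102)/780 = -136/39.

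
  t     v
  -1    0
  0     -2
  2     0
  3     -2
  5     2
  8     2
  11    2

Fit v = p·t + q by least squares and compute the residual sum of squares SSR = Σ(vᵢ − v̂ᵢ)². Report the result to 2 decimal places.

SSR = 9.11

The normal system XᵀX·[p, q]ᵀ = Xᵀv is [[224, 28]; [28, 7]]·[p, q]ᵀ = [42, 2]ᵀ.
Determinant 224·7 − 28² = 784.
p = (42·7 − 28·2)/784 = 17/56; q = (224·2 − 28·42)/784 = -13/14.
Residuals: 69/56, -15/14, 9/28, -111/56, 79/56, 1/2, -23/56; SSR = 255/28.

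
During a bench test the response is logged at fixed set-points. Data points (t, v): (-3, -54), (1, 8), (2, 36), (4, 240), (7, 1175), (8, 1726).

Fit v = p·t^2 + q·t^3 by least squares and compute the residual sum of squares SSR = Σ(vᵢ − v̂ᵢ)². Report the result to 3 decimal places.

From the data, Σt^2·t^2 = 6851, Σt^2·t^3 = 50389, Σt^3·t^3 = 384683.
Right-hand side: Σt^2·v = 171545, Σt^3·v = 1303851.
Normal equations: [[6851, 50389]; [50389, 384683]]·[p, q]ᵀ = [171545, 1303851]ᵀ.
Eliminating q: 384683·(row 1) − 50389·(row 2) gives 96411912·p = 384683·171545 − 50389·1303851 = 290697196, so p = 72674299/24102978.
Then q = (1303851 − 50389·(72674299/24102978))/384683 = 72175549/24102978.
Residuals: -1148280/4017163, 23986988/12051489, -65730/4017163, 1345400/12051489, 1872596/12051489, -549366/4017163; SSR = 49397576/12051489.

SSR = 4.099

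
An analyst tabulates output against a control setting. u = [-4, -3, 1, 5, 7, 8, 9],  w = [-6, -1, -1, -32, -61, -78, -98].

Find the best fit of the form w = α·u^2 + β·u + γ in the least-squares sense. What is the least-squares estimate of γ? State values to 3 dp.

γ = 2.538

Normal-equation sums: Σu^2·u^2 = 14021, Σu^2·u = 1619, Σu^2 = 245, Σu·u = 245, Σu = 23, Σ1 = 7.
Moment sums: Σu^2·w = -16825, Σu·w = -2067, Σw = -277.
So XᵀX·[α, β, γ]ᵀ = Xᵀw: [[14021, 1619, 245]; [1619, 245, 23]; [245, 23, 7]]·[α, β, γ]ᵀ = [-16825, -2067, -277]ᵀ.
Solving the 3×3 system (Gaussian elimination) gives α = -33293/32514, β = -62053/32514, γ = 13753/5419.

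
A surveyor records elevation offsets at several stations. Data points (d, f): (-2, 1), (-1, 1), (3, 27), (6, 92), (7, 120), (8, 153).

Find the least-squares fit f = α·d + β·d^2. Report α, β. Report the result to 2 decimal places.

Setting ∂/∂α … = 0 gives: 163·α + 1089·β = 2694;  1089·α + 7891·β = 19232.
Eliminating β: 7891·(row 1) − 1089·(row 2) gives 100312·α = 7891·2694 − 1089·19232 = 314706, so α = 157353/50156.
Then β = (19232 − 1089·(157353/50156))/7891 = 100525/50156.

α = 3.14, β = 2.00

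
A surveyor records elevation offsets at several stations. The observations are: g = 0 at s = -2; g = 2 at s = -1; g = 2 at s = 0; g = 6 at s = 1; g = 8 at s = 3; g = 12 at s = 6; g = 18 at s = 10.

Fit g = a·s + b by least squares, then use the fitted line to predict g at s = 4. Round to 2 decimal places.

ĝ = 9.20

Entries of AᵀA: Σs·s = 151, Σs = 17, Σ1 = 7.
For Aᵀg: Σs·g = 280, Σg = 48.
det = 151·7 − 17² = 768.
a = (280·7 − 17·48)/768 = 143/96; b = (151·48 − 17·280)/768 = 311/96.
At s = 4: ĝ = (143/96)·(4) + (311/96)·(1) = 883/96.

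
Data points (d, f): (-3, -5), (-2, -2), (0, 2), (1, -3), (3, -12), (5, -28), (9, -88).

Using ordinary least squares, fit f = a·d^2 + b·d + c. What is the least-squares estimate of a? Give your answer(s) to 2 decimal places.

a = -0.98

Setting ∂/∂a … = 0 gives: 7365·a + 847·b + 129·c = -7992;  847·a + 129·b + 13·c = -952;  129·a + 13·b + 7·c = -136.
Row-reducing yields a = -263136/269549, b = -273648/269549, c = 120472/269549.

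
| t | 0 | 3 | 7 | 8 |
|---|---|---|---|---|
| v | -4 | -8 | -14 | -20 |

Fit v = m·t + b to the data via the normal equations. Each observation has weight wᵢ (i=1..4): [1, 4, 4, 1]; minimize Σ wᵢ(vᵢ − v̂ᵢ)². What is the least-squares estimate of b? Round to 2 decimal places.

MᵀWM·[m, b]ᵀ = MᵀWv reads: 296·m + 48·b = -648;  48·m + 10·b = -112.
(Σwᵢ·t·t = 296, Σwᵢ·t = 48, Σwᵢ·1 = 10, Σwᵢ·t·v = -648, Σwᵢ·v = -112.)
det = 296·10 − 48² = 656.
m = ((-648)·10 − 48·(-112))/656 = -69/41; b = (296·(-112) − 48·(-648))/656 = -128/41.

b = -3.12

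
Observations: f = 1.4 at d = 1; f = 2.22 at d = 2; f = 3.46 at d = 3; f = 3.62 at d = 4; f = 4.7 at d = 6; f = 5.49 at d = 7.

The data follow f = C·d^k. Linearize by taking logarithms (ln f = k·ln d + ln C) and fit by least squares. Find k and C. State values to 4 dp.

Taking logs, ln f = k·ln d + ln C, so regress ln f on ln d.
AᵀA = [[10.6062, 6.9157]; [6.9157, 6]], rhs = [9.7865, 6.9122]ᵀ  (here Σln d = 6.9157, Σ(ln d)² = 10.6062, Σln f = 6.9122, Σln d·ln f = 9.7865).
Slope k = (n·Σln d·ln f − Σln d·Σln f)/(n·Σ(ln d)² − (Σln d)²) = (6·9.7865 − 6.9157·6.9122)/15.8099 = 0.69046; ln C = (Σln f − k·Σln d)/n = 0.35620, so C = exp(0.35620) = 1.42789.

k = 0.6905, C = 1.4279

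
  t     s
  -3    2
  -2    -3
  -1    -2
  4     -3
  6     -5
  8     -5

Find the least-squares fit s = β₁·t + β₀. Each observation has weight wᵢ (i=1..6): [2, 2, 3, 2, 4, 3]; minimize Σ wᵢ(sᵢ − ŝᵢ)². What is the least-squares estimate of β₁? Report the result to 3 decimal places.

The normal system MᵀWM·[β₁, β₀]ᵀ = MᵀWs is [[397, 43]; [43, 16]]·[β₁, β₀]ᵀ = [-258, -49]ᵀ.
Eliminating β₀: 16·(row 1) − 43·(row 2) gives 4503·β₁ = 16·(-258) − 43·(-49) = -2021, so β₁ = -2021/4503.
Then β₀ = ((-49) − 43·(-2021/4503))/16 = -8359/4503.

β₁ = -0.449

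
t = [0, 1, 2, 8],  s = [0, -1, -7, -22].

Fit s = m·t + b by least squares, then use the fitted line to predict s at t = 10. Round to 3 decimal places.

Entries of MᵀM: Σt·t = 69, Σt = 11, Σ1 = 4.
Right-hand side: Σt·s = -191, Σs = -30.
Δ = 69·4 − 11² = 155.
m = ((-191)·4 − 11·(-30))/155 = -14/5; b = (69·(-30) − 11·(-191))/155 = 1/5.
At t = 10: ŝ = (-14/5)·(10) + (1/5)·(1) = -139/5.

ŝ = -27.800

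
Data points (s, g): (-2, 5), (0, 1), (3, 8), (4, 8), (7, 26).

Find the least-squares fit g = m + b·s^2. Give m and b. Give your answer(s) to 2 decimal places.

m = 2.04, b = 0.48

The normal system XᵀX·[m, b]ᵀ = Xᵀg is [[5, 78]; [78, 2754]]·[m, b]ᵀ = [48, 1494]ᵀ.
Δ = 5·2754 − 78² = 7686.
m = (48·2754 − 78·1494)/7686 = 870/427; b = (5·1494 − 78·48)/7686 = 207/427.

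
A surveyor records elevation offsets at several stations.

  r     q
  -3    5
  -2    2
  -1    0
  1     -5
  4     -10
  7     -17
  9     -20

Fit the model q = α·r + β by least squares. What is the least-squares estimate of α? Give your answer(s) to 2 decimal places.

α = -2.07

With design matrix M, MᵀM = [[161, 15]; [15, 7]] and Mᵀq = [-363, -45]ᵀ.
Δ = 161·7 − 15² = 902.
α = ((-363)·7 − 15·(-45))/902 = -933/451; β = (161·(-45) − 15·(-363))/902 = -900/451.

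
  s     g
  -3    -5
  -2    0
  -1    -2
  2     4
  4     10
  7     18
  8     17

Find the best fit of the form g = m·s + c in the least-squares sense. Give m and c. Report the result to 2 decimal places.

Entries of AᵀA: Σs·s = 147, Σs = 15, Σ1 = 7.
And Σs·g = 327, Σg = 42.
So AᵀA·[m, c]ᵀ = Aᵀg: [[147, 15]; [15, 7]]·[m, c]ᵀ = [327, 42]ᵀ.
Determinant 147·7 − 15² = 804.
m = (327·7 − 15·42)/804 = 553/268; c = (147·42 − 15·327)/804 = 423/268.

m = 2.06, c = 1.58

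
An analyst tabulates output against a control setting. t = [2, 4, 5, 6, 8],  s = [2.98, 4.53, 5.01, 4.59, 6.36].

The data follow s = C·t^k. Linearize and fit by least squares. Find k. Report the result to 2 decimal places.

Taking logs, ln s = k·ln t + ln C, so regress ln s on ln t.
XᵀX = [[12.5270, 7.5601]; [7.5601, 5]], rhs = [12.0221, 7.5880]ᵀ  (here Σln t = 7.5601, Σ(ln t)² = 12.5270, Σln s = 7.5880, Σln t·ln s = 12.0221).
Slope k = (n·Σln t·ln s − Σln t·Σln s)/(n·Σ(ln t)² − (Σln t)²) = (5·12.0221 − 7.5601·7.5880)/5.4804 = 0.50085; ln C = (Σln s − k·Σln t)/n = 0.76031.

k = 0.50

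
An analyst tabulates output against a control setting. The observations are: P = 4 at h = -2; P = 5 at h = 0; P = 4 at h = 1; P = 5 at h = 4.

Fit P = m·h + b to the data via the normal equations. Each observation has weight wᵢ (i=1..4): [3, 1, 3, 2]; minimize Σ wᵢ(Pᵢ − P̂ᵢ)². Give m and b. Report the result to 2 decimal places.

m = 0.14, b = 4.25

With design matrix M, MᵀWM = [[47, 5]; [5, 9]] and MᵀWP = [28, 39]ᵀ.
Eliminating b: 9·(row 1) − 5·(row 2) gives 398·m = 9·28 − 5·39 = 57, so m = 57/398.
Then b = (39 − 5·(57/398))/9 = 1693/398.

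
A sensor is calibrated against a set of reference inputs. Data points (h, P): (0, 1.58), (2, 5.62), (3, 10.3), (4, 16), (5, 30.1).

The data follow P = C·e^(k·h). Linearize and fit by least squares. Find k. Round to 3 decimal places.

With ln Pᵢ as the transformed response and hᵢ as the regressor:
Σh = 14.0000, Σ(h)² = 54.0000, Σln P = 10.6930, Σh·ln P = 38.5621.
Equations: 54.0000·k + 14.0000·ln C = 38.5621;  14.0000·k + 5·ln C = 10.6930.
Solving (det = 74.0000): k = 0.58254, ln C = 0.50748.

k = 0.583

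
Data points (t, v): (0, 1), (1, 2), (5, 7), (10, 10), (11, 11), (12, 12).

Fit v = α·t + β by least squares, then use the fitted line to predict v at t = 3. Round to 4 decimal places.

v̂ = 4.0485

Entries of MᵀM: Σt·t = 391, Σt = 39, Σ1 = 6.
Right-hand side: Σt·v = 402, Σv = 43.
So MᵀM·[α, β]ᵀ = Mᵀv: [[391, 39]; [39, 6]]·[α, β]ᵀ = [402, 43]ᵀ.
det = 391·6 − 39² = 825.
α = (402·6 − 39·43)/825 = 49/55; β = (391·43 − 39·402)/825 = 227/165.
At t = 3: v̂ = (49/55)·(3) + (227/165)·(1) = 668/165.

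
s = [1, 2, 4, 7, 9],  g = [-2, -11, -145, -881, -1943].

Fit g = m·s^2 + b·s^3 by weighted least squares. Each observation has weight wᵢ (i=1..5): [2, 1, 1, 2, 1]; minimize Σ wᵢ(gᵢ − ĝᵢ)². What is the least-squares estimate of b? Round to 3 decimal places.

b = -2.997

Normal-equation sums: Σwᵢ·s^2·s^2 = 11637, Σwᵢ·s^2·s^3 = 93721, Σwᵢ·s^3·s^3 = 770901.
Moment sums: Σwᵢ·s^2·g = -246089, Σwᵢ·s^3·g = -2030185.
MᵀWM·[m, b]ᵀ = MᵀWg becomes [[11637, 93721]; [93721, 770901]]·[m, b]ᵀ = [-246089, -2030185]ᵀ.
Determinant 11637·770901 − 93721² = 187349096.
m = ((-246089)·770901 − 93721·(-2030185))/187349096 = 12743459/4257934; b = (11637·(-2030185) − 93721·(-246089))/187349096 = -12762629/4257934.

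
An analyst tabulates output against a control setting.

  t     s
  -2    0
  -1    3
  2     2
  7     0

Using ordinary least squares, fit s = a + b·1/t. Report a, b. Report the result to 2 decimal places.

Setting ∂/∂a … = 0 gives: 4·a + (-6/7)·b = 5;  (-6/7)·a + (149/98)·b = -2.
(Σ1 = 4, Σ1/t = -6/7, Σ1/t·1/t = 149/98, Σs = 5, Σ1/t·s = -2.)
Eliminating b: (149/98)·(row 1) − (-6/7)·(row 2) gives (262/49)·a = (149/98)·5 − (-6/7)·(-2) = 577/98, so a = 577/524.
Then b = ((-2) − (-6/7)·(577/524))/(149/98) = -91/131.

a = 1.10, b = -0.69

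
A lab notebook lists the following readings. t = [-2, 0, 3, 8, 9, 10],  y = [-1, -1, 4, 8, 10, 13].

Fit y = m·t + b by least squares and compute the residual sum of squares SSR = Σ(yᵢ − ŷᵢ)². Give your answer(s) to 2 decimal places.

Forming XᵀX = [[258, 28]; [28, 6]] and Xᵀy = [298, 33]ᵀ gives XᵀX·[m, b]ᵀ = Xᵀy.
Determinant 258·6 − 28² = 764.
m = (298·6 − 28·33)/764 = 216/191; b = (258·33 − 28·298)/764 = 85/382.
Residuals: 397/382, -467/382, 147/382, -485/382, -153/382, 561/382; SSR = 2541/382.

SSR = 6.65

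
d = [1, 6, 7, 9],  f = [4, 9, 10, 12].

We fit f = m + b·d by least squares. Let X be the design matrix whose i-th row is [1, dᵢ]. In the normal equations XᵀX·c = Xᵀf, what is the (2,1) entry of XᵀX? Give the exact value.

23

Row 2 ↔ basis d, column 1 ↔ basis 1, so (XᵀX)_{2,1} = Σᵢ d = (1)·(1) + (6)·(1) + (7)·(1) + (9)·(1) = 23.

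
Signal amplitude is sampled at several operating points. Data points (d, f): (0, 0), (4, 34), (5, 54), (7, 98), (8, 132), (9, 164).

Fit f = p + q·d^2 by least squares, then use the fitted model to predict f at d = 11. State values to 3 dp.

f̂ = 245.383

Normal-equation sums: Σ1 = 6, Σd^2 = 235, Σd^2·d^2 = 13939.
And Σf = 482, Σd^2·f = 28428.
So MᵀM·[p, q]ᵀ = Mᵀf: [[6, 235]; [235, 13939]]·[p, q]ᵀ = [482, 28428]ᵀ.
det = 6·13939 − 235² = 28409.
p = (482·13939 − 235·28428)/28409 = 38018/28409; q = (6·28428 − 235·482)/28409 = 57298/28409.
At d = 11: f̂ = (38018/28409)·(1) + (57298/28409)·(121) = 6971076/28409.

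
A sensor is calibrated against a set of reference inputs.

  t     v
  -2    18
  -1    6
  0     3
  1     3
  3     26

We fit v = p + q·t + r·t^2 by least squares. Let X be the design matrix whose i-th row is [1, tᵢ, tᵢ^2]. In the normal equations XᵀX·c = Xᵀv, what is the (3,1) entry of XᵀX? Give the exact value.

15

Row 3 ↔ basis t^2, column 1 ↔ basis 1, so (XᵀX)_{3,1} = Σᵢ t^2 = (4)·(1) + (1)·(1) + (0)·(1) + (1)·(1) + (9)·(1) = 15.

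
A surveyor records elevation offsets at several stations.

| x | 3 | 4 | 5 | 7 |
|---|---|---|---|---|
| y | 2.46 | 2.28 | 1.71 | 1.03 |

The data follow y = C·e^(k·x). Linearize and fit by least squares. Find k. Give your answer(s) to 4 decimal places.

k = -0.2277

Linearized form: ln y = k·x + ln C. From the 4 transformed points,
Over the data: Σx = 19.0000, Σ(x)² = 99.0000, Σln y = 2.2904, Σx·ln y = 8.8866.
Normal system: [[99.0000, 19.0000]; [19.0000, 4]]·[k, ln C]ᵀ = [8.8866, 2.2904]ᵀ.
Δ = 99.0000·4 − (19.0000)² = 35.0000; k = (8.8866·4 − 19.0000·2.2904)/35.0000 = -0.22775, ln C = (99.0000·2.2904 − 19.0000·8.8866)/35.0000 = 1.65439.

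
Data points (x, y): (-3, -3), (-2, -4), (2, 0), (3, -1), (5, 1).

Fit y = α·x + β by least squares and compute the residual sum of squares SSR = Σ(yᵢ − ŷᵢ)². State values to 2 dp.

Compute the Gram sums: Σx·x = 51, Σx = 5, Σ1 = 5.
Moment sums: Σx·y = 19, Σy = -7.
So AᵀA·[α, β]ᵀ = Aᵀy: [[51, 5]; [5, 5]]·[α, β]ᵀ = [19, -7]ᵀ.
det = 51·5 − 5² = 230.
α = (19·5 − 5·(-7))/230 = 13/23; β = (51·(-7) − 5·19)/230 = -226/115.
Residuals: 76/115, -104/115, 96/115, -84/115, 16/115; SSR = 288/115.

SSR = 2.50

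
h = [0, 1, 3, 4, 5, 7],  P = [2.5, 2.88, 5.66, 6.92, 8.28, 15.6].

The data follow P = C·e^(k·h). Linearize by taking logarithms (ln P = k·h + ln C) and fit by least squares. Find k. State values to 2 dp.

k = 0.26

Let Y = ln P. Fitting Y = k·h + ln C by least squares:
Sums: Σh = 20.0000, Σ(h)² = 100.0000, Σln P = 10.5030, Σh·ln P = 43.7958.
Normal system: [[100.0000, 20.0000]; [20.0000, 6]]·[k, ln C]ᵀ = [43.7958, 10.5030]ᵀ.
Solving (det = 200.0000): k = 0.26357, ln C = 0.87193.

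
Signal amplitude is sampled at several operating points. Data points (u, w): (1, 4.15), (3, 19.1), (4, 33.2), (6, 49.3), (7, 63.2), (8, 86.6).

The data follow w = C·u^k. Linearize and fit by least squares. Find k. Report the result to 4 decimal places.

k = 1.4262

With ln wᵢ as the transformed response and ln uᵢ as the regressor:
Σln u = 8.3020, Σ(ln u)² = 14.4498, Σln w = 20.3809, Σln u·ln w = 32.4256.
Equations: 14.4498·k + 8.3020·ln C = 32.4256;  8.3020·k + 6·ln C = 20.3809.
Solving (det = 17.7753): k = 1.42621, ln C = 1.42341.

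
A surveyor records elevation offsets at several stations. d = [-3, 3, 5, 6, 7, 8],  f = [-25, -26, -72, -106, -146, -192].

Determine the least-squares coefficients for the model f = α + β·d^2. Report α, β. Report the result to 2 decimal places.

α = 2.35, β = -3.03

Sums needed: Σ1 = 6, Σd^2 = 192, Σd^2·d^2 = 8580.
And Σf = -567, Σd^2·f = -25517.
det = 6·8580 − 192² = 14616.
α = ((-567)·8580 − 192·(-25517))/14616 = 2867/1218; β = (6·(-25517) − 192·(-567))/14616 = -7373/2436.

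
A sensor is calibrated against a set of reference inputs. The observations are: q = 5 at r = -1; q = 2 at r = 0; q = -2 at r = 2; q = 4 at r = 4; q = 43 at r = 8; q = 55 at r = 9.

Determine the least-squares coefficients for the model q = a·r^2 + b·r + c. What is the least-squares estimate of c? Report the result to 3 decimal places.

Setting ∂/∂a … = 0 gives: 10930·a + 1312·b + 166·c = 7268;  1312·a + 166·b + 22·c = 846;  166·a + 22·b + 6·c = 107.
(Σr^2·r^2 = 10930, Σr^2·r = 1312, Σr^2 = 166, Σr·r = 166, Σr = 22, Σ1 = 6, Σr^2·q = 7268, Σr·q = 846, Σq = 107.)
Solving the 3×3 system (Gaussian elimination) gives a = 72763/69162, b = -232033/69162, c = 23689/23054.

c = 1.028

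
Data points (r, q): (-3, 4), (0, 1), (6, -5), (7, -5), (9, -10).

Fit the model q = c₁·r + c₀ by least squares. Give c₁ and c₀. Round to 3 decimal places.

c₁ = -1.070, c₀ = 1.066

Sums needed: Σr·r = 175, Σr = 19, Σ1 = 5.
Right-hand side: Σr·q = -167, Σq = -15.
Eliminating c₀: 5·(row 1) − 19·(row 2) gives 514·c₁ = 5·(-167) − 19·(-15) = -550, so c₁ = -275/257.
Then c₀ = ((-15) − 19·(-275/257))/5 = 274/257.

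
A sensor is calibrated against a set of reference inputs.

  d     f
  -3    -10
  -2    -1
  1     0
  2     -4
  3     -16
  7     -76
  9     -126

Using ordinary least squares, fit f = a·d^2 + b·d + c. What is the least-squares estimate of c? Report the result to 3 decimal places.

Setting ∂/∂a … = 0 gives: 9157·a + 1073·b + 157·c = -14184;  1073·a + 157·b + 17·c = -1690;  157·a + 17·b + 7·c = -233.
(Σd^2·d^2 = 9157, Σd^2·d = 1073, Σd^2 = 157, Σd·d = 157, Σd = 17, Σ1 = 7, Σd^2·f = -14184, Σd·f = -1690, Σf = -233.)
Row-reducing yields a = -16787/11256, b = -9001/11256, c = 2963/1407.

c = 2.106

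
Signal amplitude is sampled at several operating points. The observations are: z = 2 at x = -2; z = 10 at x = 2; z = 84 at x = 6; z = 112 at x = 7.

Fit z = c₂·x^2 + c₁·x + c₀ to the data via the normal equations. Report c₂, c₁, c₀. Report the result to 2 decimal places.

The normal system AᵀA·[c₂, c₁, c₀]ᵀ = Aᵀz is [[3729, 559, 93]; [559, 93, 13]; [93, 13, 4]]·[c₂, c₁, c₀]ᵀ = [8560, 1304, 208]ᵀ.
Inverting the 3×3 Gram matrix, [c₂, c₁, c₀]ᵀ = [13877/6796, 13891/6796, -7197/3398]ᵀ.

c₂ = 2.04, c₁ = 2.04, c₀ = -2.12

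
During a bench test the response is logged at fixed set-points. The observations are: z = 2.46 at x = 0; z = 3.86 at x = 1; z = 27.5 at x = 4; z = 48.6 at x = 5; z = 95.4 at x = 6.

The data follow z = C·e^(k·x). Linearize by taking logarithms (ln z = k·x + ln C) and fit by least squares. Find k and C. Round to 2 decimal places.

k = 0.62, C = 2.28

Taking logs, ln z = k·x + ln C, so regress ln z on x.
Over the data: Σx = 16.0000, Σ(x)² = 78.0000, Σln z = 14.0067, Σx·ln z = 61.3740.
Normal system: [[78.0000, 16.0000]; [16.0000, 5]]·[k, ln C]ᵀ = [61.3740, 14.0067]ᵀ.
Δ = 78.0000·5 − (16.0000)² = 134.0000; k = (61.3740·5 − 16.0000·14.0067)/134.0000 = 0.61763, ln C = (78.0000·14.0067 − 16.0000·61.3740)/134.0000 = 0.82492, so C = exp(0.82492) = 2.28171.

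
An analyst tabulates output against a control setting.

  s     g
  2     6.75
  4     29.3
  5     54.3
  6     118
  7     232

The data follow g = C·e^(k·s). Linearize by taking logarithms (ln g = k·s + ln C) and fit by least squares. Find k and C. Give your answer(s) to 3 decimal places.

Taking logs, ln g = k·s + ln C, so regress ln g on s.
Over the data: Σs = 24.0000, Σ(s)² = 130.0000, Σln g = 19.4991, Σs·ln g = 104.0533.
Normal system: [[130.0000, 24.0000]; [24.0000, 5]]·[k, ln C]ᵀ = [104.0533, 19.4991]ᵀ.
Δ = 130.0000·5 − (24.0000)² = 74.0000; k = (104.0533·5 − 24.0000·19.4991)/74.0000 = 0.70661, ln C = (130.0000·19.4991 − 24.0000·104.0533)/74.0000 = 0.50811, so C = exp(0.50811) = 1.66215.

k = 0.707, C = 1.662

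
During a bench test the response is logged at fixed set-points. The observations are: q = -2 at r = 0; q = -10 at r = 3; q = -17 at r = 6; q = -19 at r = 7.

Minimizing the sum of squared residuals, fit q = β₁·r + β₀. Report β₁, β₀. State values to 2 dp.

The normal equations are: 94·β₁ + 16·β₀ = -265;  16·β₁ + 4·β₀ = -48.
Determinant 94·4 − 16² = 120.
β₁ = ((-265)·4 − 16·(-48))/120 = -73/30; β₀ = (94·(-48) − 16·(-265))/120 = -34/15.

β₁ = -2.43, β₀ = -2.27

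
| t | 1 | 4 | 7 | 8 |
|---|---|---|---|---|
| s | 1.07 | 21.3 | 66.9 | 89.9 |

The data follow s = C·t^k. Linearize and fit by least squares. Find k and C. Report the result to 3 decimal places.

Let Y = ln s. Fitting Y = k·ln t + ln C by least squares:
Σln t = 5.4116, Σ(ln t)² = 10.0325, Σln s = 11.8283, Σln t·ln s = 21.7741.
Normal system: [[10.0325, 5.4116]; [5.4116, 4]]·[k, ln C]ᵀ = [21.7741, 11.8283]ᵀ.
Δ = 10.0325·4 − (5.4116)² = 10.8439; k = (21.7741·4 − 5.4116·11.8283)/10.8439 = 2.12894, ln C = (10.0325·11.8283 − 5.4116·21.7741)/10.8439 = 0.07680, so C = exp(0.07680) = 1.07983.

k = 2.129, C = 1.080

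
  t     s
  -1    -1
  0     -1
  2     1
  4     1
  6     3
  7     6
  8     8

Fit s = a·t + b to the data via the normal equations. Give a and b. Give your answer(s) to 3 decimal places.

The normal system AᵀA·[a, b]ᵀ = Aᵀs is [[170, 26]; [26, 7]]·[a, b]ᵀ = [131, 17]ᵀ.
Δ = 170·7 − 26² = 514.
a = (131·7 − 26·17)/514 = 475/514; b = (170·17 − 26·131)/514 = -258/257.

a = 0.924, b = -1.004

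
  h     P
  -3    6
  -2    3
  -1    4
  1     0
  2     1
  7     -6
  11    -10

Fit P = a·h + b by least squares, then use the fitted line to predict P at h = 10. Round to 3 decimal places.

P̂ = -8.987

Setting ∂/∂a … = 0 gives: 189·a + 15·b = -178;  15·a + 7·b = -2.
Determinant 189·7 − 15² = 1098.
a = ((-178)·7 − 15·(-2))/1098 = -608/549; b = (189·(-2) − 15·(-178))/1098 = 382/183.
At h = 10: P̂ = (-608/549)·(10) + (382/183)·(1) = -4934/549.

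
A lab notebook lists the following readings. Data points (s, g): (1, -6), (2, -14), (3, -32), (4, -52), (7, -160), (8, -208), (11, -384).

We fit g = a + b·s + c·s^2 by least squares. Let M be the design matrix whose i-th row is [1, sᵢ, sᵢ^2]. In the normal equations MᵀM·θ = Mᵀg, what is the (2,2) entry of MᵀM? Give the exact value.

Row 2 ↔ basis s, column 2 ↔ basis s, so (MᵀM)_{2,2} = Σᵢ (s)·(s) = (1)·(1) + (2)·(2) + (3)·(3) + (4)·(4) + (7)·(7) + (8)·(8) + (11)·(11) = 264.

264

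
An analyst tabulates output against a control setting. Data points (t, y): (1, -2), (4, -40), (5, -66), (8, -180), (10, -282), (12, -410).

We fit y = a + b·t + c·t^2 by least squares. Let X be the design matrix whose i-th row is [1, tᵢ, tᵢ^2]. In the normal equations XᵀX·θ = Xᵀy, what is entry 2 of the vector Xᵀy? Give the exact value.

-9672

Entry 2 ↔ basis t, so (Xᵀy)_{2} = Σᵢ (t)·yᵢ = (1)·(-2) + (4)·(-40) + (5)·(-66) + (8)·(-180) + (10)·(-282) + (12)·(-410) = -9672.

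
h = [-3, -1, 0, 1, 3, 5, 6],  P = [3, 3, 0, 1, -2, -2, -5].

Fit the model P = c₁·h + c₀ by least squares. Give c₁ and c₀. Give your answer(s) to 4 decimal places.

With design matrix X, XᵀX = [[81, 11]; [11, 7]] and XᵀP = [-57, -2]ᵀ.
det = 81·7 − 11² = 446.
c₁ = ((-57)·7 − 11·(-2))/446 = -377/446; c₀ = (81·(-2) − 11·(-57))/446 = 465/446.

c₁ = -0.8453, c₀ = 1.0426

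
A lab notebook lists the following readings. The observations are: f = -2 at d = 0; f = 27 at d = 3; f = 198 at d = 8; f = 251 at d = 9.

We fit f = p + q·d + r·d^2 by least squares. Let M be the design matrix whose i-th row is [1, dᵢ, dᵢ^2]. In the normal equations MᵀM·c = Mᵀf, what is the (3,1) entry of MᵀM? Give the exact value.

154

Row 3 ↔ basis d^2, column 1 ↔ basis 1, so (MᵀM)_{3,1} = Σᵢ d^2 = (0)·(1) + (9)·(1) + (64)·(1) + (81)·(1) = 154.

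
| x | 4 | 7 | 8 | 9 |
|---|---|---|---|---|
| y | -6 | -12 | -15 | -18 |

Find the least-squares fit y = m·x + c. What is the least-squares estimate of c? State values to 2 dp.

Setting ∂/∂m … = 0 gives: 210·m + 28·c = -390;  28·m + 4·c = -51.
(Σx·x = 210, Σx = 28, Σ1 = 4, Σx·y = -390, Σy = -51.)
Δ = 210·4 − 28² = 56.
m = ((-390)·4 − 28·(-51))/56 = -33/14; c = (210·(-51) − 28·(-390))/56 = 15/4.

c = 3.75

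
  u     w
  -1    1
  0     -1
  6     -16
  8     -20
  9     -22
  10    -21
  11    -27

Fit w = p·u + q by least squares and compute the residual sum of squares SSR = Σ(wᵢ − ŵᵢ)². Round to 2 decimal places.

SSR = 10.95

The normal equations are: 403·p + 43·q = -962;  43·p + 7·q = -106.
(Σu·u = 403, Σu = 43, Σ1 = 7, Σu·w = -962, Σw = -106.)
Eliminating q: 7·(row 1) − 43·(row 2) gives 972·p = 7·(-962) − 43·(-106) = -2176, so p = -544/243.
Then q = ((-106) − 43·(-544/243))/7 = -338/243.
Residuals: 37/243, 95/243, -286/243, -170/243, -112/243, 25/9, -239/243; SSR = 2660/243.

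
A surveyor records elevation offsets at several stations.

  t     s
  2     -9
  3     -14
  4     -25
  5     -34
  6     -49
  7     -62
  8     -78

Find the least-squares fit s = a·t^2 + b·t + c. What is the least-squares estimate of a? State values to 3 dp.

Normal-equation sums: Σt^2·t^2 = 8771, Σt^2·t = 1295, Σt^2 = 203, Σt·t = 203, Σt = 35, Σ1 = 7.
For Mᵀs: Σt^2·s = -11206, Σt·s = -1682, Σs = -271.
Normal equations: [[8771, 1295, 203]; [1295, 203, 35]; [203, 35, 7]]·[a, b, c]ᵀ = [-11206, -1682, -271]ᵀ.
Solving the 3×3 system (Gaussian elimination) gives a = -11/12, b = -211/84, c = 3/7.

a = -0.917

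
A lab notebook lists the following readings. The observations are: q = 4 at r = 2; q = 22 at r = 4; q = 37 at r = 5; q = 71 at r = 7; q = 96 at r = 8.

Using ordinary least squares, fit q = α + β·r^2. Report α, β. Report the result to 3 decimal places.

The normal system XᵀX·[α, β]ᵀ = Xᵀq is [[5, 158]; [158, 7394]]·[α, β]ᵀ = [230, 10916]ᵀ.
Determinant 5·7394 − 158² = 12006.
α = (230·7394 − 158·10916)/12006 = -4018/2001; β = (5·10916 − 158·230)/12006 = 3040/2001.

α = -2.008, β = 1.519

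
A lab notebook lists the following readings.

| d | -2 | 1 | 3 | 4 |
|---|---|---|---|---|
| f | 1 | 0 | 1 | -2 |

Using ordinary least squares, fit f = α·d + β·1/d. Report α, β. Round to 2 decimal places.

α = -0.27, β = 0.30

Sums needed: Σd·d = 30, Σd·1/d = 4, Σ1/d·1/d = 205/144.
Right-hand side: Σd·f = -7, Σ1/d·f = -2/3.
Determinant 30·(205/144) − 4² = 641/24.
α = ((-7)·(205/144) − 4·(-2/3))/(641/24) = -1051/3846; β = (30·(-2/3) − 4·(-7))/(641/24) = 192/641.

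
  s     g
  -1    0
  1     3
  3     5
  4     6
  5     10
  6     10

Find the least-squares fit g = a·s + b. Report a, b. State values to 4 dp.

The normal system AᵀA·[a, b]ᵀ = Aᵀg is [[88, 18]; [18, 6]]·[a, b]ᵀ = [152, 34]ᵀ.
Δ = 88·6 − 18² = 204.
a = (152·6 − 18·34)/204 = 25/17; b = (88·34 − 18·152)/204 = 64/51.

a = 1.4706, b = 1.2549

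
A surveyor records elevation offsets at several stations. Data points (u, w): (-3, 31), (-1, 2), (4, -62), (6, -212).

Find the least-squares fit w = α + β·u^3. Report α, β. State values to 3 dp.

With design matrix X, XᵀX = [[4, 252]; [252, 51482]] and Xᵀw = [-241, -50599]ᵀ.
Eliminating β: 51482·(row 1) − 252·(row 2) gives 142424·α = 51482·(-241) − 252·(-50599) = 343786, so α = 9047/3748.
Then β = ((-50599) − 252·(9047/3748))/51482 = -932/937.

α = 2.414, β = -0.995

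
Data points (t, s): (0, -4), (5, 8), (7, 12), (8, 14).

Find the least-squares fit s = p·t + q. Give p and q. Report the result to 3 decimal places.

Forming AᵀA = [[138, 20]; [20, 4]] and Aᵀs = [236, 30]ᵀ gives AᵀA·[p, q]ᵀ = Aᵀs.
Eliminating q: 4·(row 1) − 20·(row 2) gives 152·p = 4·236 − 20·30 = 344, so p = 43/19.
Then q = (30 − 20·(43/19))/4 = -145/38.

p = 2.263, q = -3.816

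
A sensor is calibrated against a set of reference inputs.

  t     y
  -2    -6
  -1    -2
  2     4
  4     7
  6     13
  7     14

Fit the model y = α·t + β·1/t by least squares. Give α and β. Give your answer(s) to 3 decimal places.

The normal system XᵀX·[α, β]ᵀ = Xᵀy is [[110, 6]; [6, 11365/7056]]·[α, β]ᵀ = [226, 155/12]ᵀ.
Eliminating β: (11365/7056)·(row 1) − 6·(row 2) gives (498067/3528)·α = (11365/7056)·226 − 6·(155/12) = 1010825/3528, so α = 1010825/498067.
Then β = ((155/12) − 6·(1010825/498067))/(11365/7056) = 228732/498067.

α = 2.029, β = 0.459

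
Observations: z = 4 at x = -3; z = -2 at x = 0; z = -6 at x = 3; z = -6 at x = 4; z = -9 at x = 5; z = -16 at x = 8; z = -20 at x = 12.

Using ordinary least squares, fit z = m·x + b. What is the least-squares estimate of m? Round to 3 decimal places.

AᵀA·[m, b]ᵀ = Aᵀz reads: 267·m + 29·b = -467;  29·m + 7·b = -55.
(Σx·x = 267, Σx = 29, Σ1 = 7, Σx·z = -467, Σz = -55.)
Δ = 267·7 − 29² = 1028.
m = ((-467)·7 − 29·(-55))/1028 = -837/514; b = (267·(-55) − 29·(-467))/1028 = -571/514.

m = -1.628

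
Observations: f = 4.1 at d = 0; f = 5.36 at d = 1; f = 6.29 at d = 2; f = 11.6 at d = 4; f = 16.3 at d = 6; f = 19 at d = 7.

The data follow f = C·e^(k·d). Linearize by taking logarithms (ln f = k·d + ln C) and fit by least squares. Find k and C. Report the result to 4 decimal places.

k = 0.2237, C = 4.2212

Linearized form: ln f = k·d + ln C. From the 6 transformed points,
Σd = 20.0000, Σ(d)² = 106.0000, Σln f = 13.1155, Σd·ln f = 52.5190.
Equations: 106.0000·k + 20.0000·ln C = 52.5190;  20.0000·k + 6·ln C = 13.1155.
Δ = 106.0000·6 − (20.0000)² = 236.0000; k = (52.5190·6 − 20.0000·13.1155)/236.0000 = 0.22374, ln C = (106.0000·13.1155 − 20.0000·52.5190)/236.0000 = 1.44011, so C = exp(1.44011) = 4.22116.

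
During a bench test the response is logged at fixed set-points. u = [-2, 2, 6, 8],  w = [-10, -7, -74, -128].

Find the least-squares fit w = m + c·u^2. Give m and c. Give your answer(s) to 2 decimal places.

m = -0.80, c = -2.00

The normal system MᵀM·[m, c]ᵀ = Mᵀw is [[4, 108]; [108, 5424]]·[m, c]ᵀ = [-219, -10924]ᵀ.
Eliminating c: 5424·(row 1) − 108·(row 2) gives 10032·m = 5424·(-219) − 108·(-10924) = -8064, so m = -168/209.
Then c = ((-10924) − 108·(-168/209))/5424 = -5011/2508.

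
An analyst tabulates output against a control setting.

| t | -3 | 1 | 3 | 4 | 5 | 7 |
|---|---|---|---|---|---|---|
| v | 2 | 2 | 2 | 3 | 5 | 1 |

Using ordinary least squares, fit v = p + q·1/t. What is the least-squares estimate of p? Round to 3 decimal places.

p = 2.526

From the data, Σ1 = 6, Σ1/t = 223/140, Σ1/t·1/t = 237281/176400.
For Aᵀv: Σv = 15, Σ1/t·v = 109/28.
Normal equations: [[6, 223/140]; [223/140, 237281/176400]]·[p, q]ᵀ = [15, 109/28]ᵀ.
Eliminating q: (237281/176400)·(row 1) − (223/140)·(row 2) gives (13015/2352)·p = (237281/176400)·15 − (223/140)·(109/28) = 587/42, so p = 32872/13015.
Then q = ((109/28) − (223/140)·(32872/13015))/(237281/176400) = -252/2603.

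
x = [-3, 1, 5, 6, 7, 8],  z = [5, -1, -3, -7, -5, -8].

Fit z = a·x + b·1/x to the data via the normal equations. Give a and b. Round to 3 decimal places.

Entries of AᵀA: Σx·x = 184, Σx·1/x = 6, Σ1/x·1/x = 857249/705600.
For Aᵀz: Σx·z = -172, Σ1/x·z = -1291/210.
Determinant 184·(857249/705600) − 6² = 16541527/88200.
a = ((-172)·(857249/705600) − 6·(-1291/210))/(16541527/88200) = -30355067/33083054; b = (184·(-1291/210) − 6·(-172))/(16541527/88200) = -8746080/16541527.

a = -0.918, b = -0.529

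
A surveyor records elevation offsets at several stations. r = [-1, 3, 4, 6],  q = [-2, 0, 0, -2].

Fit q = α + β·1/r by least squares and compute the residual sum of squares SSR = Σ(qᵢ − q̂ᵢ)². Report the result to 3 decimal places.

SSR = 2.307

The normal system AᵀA·[α, β]ᵀ = Aᵀq is [[4, -1/4]; [-1/4, 173/144]]·[α, β]ᵀ = [-4, 5/3]ᵀ.
Δ = 4·(173/144) − (-1/4)² = 683/144.
α = ((-4)·(173/144) − (-1/4)·(5/3))/(683/144) = -632/683; β = (4·(5/3) − (-1/4)·(-4))/(683/144) = 816/683.
Residuals: 82/683, 360/683, 428/683, -870/683; SSR = 1576/683.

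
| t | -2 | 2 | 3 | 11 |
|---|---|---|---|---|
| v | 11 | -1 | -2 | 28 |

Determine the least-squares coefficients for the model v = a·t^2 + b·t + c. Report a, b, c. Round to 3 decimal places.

Normal-equation sums: Σt^2·t^2 = 14754, Σt^2·t = 1358, Σt^2 = 138, Σt·t = 138, Σt = 14, Σ1 = 4.
Right-hand side: Σt^2·v = 3410, Σt·v = 278, Σv = 36.
XᵀX·[a, b, c]ᵀ = Xᵀv becomes [[14754, 1358, 138]; [1358, 138, 14]; [138, 14, 4]]·[a, b, c]ᵀ = [3410, 278, 36]ᵀ.
Inverting the 3×3 Gram matrix, [a, b, c]ᵀ = [7494/15469, -47258/15469, 46081/15469]ᵀ.

a = 0.484, b = -3.055, c = 2.979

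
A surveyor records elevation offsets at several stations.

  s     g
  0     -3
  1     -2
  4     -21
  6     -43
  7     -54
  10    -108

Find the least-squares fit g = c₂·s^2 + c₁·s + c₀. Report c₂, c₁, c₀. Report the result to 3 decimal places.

c₂ = -0.991, c₁ = -0.685, c₀ = -1.943

With design matrix A, AᵀA = [[13954, 1624, 202]; [1624, 202, 28]; [202, 28, 6]] and Aᵀg = [-15332, -1802, -231]ᵀ.
Row-reducing yields c₂ = -1201/1212, c₁ = -415/606, c₀ = -785/404.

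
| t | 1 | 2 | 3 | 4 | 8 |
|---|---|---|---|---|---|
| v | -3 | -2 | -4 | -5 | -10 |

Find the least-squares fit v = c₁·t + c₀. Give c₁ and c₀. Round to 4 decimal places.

The normal equations are: 94·c₁ + 18·c₀ = -119;  18·c₁ + 5·c₀ = -24.
(Σt·t = 94, Σt = 18, Σ1 = 5, Σt·v = -119, Σv = -24.)
det = 94·5 − 18² = 146.
c₁ = ((-119)·5 − 18·(-24))/146 = -163/146; c₀ = (94·(-24) − 18·(-119))/146 = -57/73.

c₁ = -1.1164, c₀ = -0.7808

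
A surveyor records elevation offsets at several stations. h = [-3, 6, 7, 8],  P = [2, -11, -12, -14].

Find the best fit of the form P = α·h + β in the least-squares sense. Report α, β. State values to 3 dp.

The normal system MᵀM·[α, β]ᵀ = MᵀP is [[158, 18]; [18, 4]]·[α, β]ᵀ = [-268, -35]ᵀ.
Eliminating β: 4·(row 1) − 18·(row 2) gives 308·α = 4·(-268) − 18·(-35) = -442, so α = -221/154.
Then β = ((-35) − 18·(-221/154))/4 = -353/154.

α = -1.435, β = -2.292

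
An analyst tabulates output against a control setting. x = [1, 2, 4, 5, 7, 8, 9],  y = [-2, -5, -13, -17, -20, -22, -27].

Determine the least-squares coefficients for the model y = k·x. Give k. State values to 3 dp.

From the data, Σx·x = 240.
And Σx·y = -708.
MᵀM·[k]ᵀ = Mᵀy becomes [[240]]·[k]ᵀ = [-708]ᵀ.
k = (-708)/240 = -2.95.

k = -2.950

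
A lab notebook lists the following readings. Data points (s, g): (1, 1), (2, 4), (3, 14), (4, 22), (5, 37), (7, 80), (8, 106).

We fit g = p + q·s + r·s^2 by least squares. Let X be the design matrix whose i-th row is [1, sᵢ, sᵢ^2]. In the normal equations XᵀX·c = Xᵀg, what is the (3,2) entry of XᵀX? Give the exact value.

Row 3 ↔ basis s^2, column 2 ↔ basis s, so (XᵀX)_{3,2} = Σᵢ (s^2)·(s) = (1)·(1) + (4)·(2) + (9)·(3) + (16)·(4) + (25)·(5) + (49)·(7) + (64)·(8) = 1080.

1080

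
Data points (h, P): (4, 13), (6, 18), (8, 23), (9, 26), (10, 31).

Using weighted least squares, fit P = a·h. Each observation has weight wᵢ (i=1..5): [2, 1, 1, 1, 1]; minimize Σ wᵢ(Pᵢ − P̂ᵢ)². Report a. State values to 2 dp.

Forming XᵀWX = [[313]] and XᵀWP = [940]ᵀ gives XᵀWX·[a]ᵀ = XᵀWP.
Hence a = 940 / 313 ≈ 3.00319.

a = 3.00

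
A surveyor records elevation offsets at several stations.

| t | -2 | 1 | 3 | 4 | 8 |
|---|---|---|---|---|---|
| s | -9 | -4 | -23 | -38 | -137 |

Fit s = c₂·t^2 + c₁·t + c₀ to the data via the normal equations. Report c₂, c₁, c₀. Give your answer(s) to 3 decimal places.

c₂ = -2.011, c₁ = -0.781, c₀ = -2.198

Entries of MᵀM: Σt^2·t^2 = 4450, Σt^2·t = 596, Σt^2 = 94, Σt·t = 94, Σt = 14, Σ1 = 5.
Moment sums: Σt^2·s = -9623, Σt·s = -1303, Σs = -211.
So MᵀM·[c₂, c₁, c₀]ᵀ = Mᵀs: [[4450, 596, 94]; [596, 94, 14]; [94, 14, 5]]·[c₂, c₁, c₀]ᵀ = [-9623, -1303, -211]ᵀ.
Row-reducing yields c₂ = -60783/30218, c₁ = -23589/30218, c₀ = -33215/15109.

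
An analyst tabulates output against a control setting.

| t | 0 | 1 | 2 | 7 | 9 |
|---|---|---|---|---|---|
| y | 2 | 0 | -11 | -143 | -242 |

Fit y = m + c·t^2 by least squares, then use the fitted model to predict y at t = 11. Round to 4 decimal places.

ŷ = -361.0291

Forming XᵀX = [[5, 135]; [135, 8979]] and Xᵀy = [-394, -26653]ᵀ gives XᵀX·[m, c]ᵀ = Xᵀy.
det = 5·8979 − 135² = 26670.
m = ((-394)·8979 − 135·(-26653))/26670 = 20143/8890; c = (5·(-26653) − 135·(-394))/26670 = -16015/5334.
At t = 11: ŷ = (20143/8890)·(1) + (-16015/5334)·(121) = -4814323/13335.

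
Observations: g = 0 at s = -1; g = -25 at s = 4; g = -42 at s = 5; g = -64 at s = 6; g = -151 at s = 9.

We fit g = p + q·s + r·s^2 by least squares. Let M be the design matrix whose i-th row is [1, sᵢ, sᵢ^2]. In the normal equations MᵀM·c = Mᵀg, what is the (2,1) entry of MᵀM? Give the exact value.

Row 2 ↔ basis s, column 1 ↔ basis 1, so (MᵀM)_{2,1} = Σᵢ s = (-1)·(1) + (4)·(1) + (5)·(1) + (6)·(1) + (9)·(1) = 23.

23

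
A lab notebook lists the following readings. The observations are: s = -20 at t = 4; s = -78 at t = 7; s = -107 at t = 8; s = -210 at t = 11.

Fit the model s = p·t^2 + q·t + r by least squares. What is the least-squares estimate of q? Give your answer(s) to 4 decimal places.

The normal equations are: 21394·p + 2250·q + 250·r = -36400;  2250·p + 250·q + 30·r = -3792;  250·p + 30·q + 4·r = -415.
Inverting the 3×3 Gram matrix, [p, q, r]ᵀ = [-15/8, 189/200, 127/20]ᵀ.

q = 0.9450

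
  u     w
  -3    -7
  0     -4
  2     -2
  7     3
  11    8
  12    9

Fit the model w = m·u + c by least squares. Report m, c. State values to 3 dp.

Normal-equation sums: Σu·u = 327, Σu = 29, Σ1 = 6.
For Aᵀw: Σu·w = 234, Σw = 7.
AᵀA·[m, c]ᵀ = Aᵀw becomes [[327, 29]; [29, 6]]·[m, c]ᵀ = [234, 7]ᵀ.
Eliminating c: 6·(row 1) − 29·(row 2) gives 1121·m = 6·234 − 29·7 = 1201, so m = 1201/1121.
Then c = (7 − 29·(1201/1121))/6 = -4497/1121.

m = 1.071, c = -4.012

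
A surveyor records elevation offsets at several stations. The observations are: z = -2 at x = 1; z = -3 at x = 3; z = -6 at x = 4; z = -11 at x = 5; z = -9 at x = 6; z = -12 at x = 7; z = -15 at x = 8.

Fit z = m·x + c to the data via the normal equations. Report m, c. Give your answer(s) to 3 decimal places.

From the data, Σx·x = 200, Σx = 34, Σ1 = 7.
And Σx·z = -348, Σz = -58.
Eliminating c: 7·(row 1) − 34·(row 2) gives 244·m = 7·(-348) − 34·(-58) = -464, so m = -116/61.
Then c = ((-58) − 34·(-116/61))/7 = 58/61.

m = -1.902, c = 0.951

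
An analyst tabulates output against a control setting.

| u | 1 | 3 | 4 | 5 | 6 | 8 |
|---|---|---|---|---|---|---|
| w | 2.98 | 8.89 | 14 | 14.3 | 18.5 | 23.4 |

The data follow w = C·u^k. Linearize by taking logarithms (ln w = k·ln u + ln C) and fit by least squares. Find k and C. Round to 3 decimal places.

Linearized form: ln w = k·ln u + ln C. From the 6 transformed points,
Sums: Σln u = 7.9655, Σ(ln u)² = 13.2535, Σln w = 14.6467, Σln u·ln w = 22.1243.
Normal system: [[13.2535, 7.9655]; [7.9655, 6]]·[k, ln C]ᵀ = [22.1243, 14.6467]ᵀ.
Solving (det = 16.0713): k = 1.00036, ln C = 1.11305, so C = exp(1.11305) = 3.04362.

k = 1.000, C = 3.044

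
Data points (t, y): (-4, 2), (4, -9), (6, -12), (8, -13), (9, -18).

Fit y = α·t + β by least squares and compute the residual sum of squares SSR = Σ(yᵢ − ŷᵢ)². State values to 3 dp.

Entries of AᵀA: Σt·t = 213, Σt = 23, Σ1 = 5.
Moment sums: Σt·y = -382, Σy = -50.
So AᵀA·[α, β]ᵀ = Aᵀy: [[213, 23]; [23, 5]]·[α, β]ᵀ = [-382, -50]ᵀ.
det = 213·5 − 23² = 536.
α = ((-382)·5 − 23·(-50))/536 = -95/67; β = (213·(-50) − 23·(-382))/536 = -233/67.
Residuals: -13/67, 10/67, -1/67, 122/67, -118/67; SSR = 434/67.

SSR = 6.478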